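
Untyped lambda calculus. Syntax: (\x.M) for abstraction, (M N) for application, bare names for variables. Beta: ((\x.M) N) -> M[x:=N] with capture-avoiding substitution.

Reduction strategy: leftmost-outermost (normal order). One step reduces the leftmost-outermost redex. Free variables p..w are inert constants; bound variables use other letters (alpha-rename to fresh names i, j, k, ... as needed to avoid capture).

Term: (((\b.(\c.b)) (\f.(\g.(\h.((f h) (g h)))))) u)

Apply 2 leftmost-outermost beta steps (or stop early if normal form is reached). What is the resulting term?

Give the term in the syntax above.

Step 0: (((\b.(\c.b)) (\f.(\g.(\h.((f h) (g h)))))) u)
Step 1: ((\c.(\f.(\g.(\h.((f h) (g h)))))) u)
Step 2: (\f.(\g.(\h.((f h) (g h)))))

Answer: (\f.(\g.(\h.((f h) (g h)))))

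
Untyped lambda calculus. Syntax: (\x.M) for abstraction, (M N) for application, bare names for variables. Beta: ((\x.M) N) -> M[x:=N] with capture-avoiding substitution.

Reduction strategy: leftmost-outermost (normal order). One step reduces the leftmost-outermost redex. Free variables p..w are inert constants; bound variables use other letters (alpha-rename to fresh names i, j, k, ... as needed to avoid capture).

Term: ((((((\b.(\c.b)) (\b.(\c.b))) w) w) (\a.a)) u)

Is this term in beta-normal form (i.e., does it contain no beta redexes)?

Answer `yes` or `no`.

Answer: no

Derivation:
Term: ((((((\b.(\c.b)) (\b.(\c.b))) w) w) (\a.a)) u)
Found 1 beta redex(es).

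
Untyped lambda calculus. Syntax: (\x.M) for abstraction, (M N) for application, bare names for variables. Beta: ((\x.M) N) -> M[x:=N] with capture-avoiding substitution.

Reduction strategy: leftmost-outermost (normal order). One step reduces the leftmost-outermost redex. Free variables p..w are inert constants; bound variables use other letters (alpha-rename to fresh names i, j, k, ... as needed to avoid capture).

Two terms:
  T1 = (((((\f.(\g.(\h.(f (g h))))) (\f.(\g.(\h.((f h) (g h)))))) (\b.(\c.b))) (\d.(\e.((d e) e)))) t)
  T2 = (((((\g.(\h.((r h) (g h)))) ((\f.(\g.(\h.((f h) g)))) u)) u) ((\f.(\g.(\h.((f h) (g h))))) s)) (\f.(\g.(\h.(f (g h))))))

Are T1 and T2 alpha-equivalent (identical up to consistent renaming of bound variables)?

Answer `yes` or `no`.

Answer: no

Derivation:
Term 1: (((((\f.(\g.(\h.(f (g h))))) (\f.(\g.(\h.((f h) (g h)))))) (\b.(\c.b))) (\d.(\e.((d e) e)))) t)
Term 2: (((((\g.(\h.((r h) (g h)))) ((\f.(\g.(\h.((f h) g)))) u)) u) ((\f.(\g.(\h.((f h) (g h))))) s)) (\f.(\g.(\h.(f (g h))))))
Alpha-equivalence: compare structure up to binder renaming.
Result: False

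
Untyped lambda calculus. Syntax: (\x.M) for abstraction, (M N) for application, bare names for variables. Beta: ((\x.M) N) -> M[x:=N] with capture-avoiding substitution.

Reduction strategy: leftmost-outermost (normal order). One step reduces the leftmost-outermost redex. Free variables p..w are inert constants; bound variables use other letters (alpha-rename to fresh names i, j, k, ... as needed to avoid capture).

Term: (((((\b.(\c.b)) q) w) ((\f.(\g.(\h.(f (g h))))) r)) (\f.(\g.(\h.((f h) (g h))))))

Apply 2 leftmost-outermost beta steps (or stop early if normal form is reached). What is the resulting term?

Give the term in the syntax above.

Answer: ((q ((\f.(\g.(\h.(f (g h))))) r)) (\f.(\g.(\h.((f h) (g h))))))

Derivation:
Step 0: (((((\b.(\c.b)) q) w) ((\f.(\g.(\h.(f (g h))))) r)) (\f.(\g.(\h.((f h) (g h))))))
Step 1: ((((\c.q) w) ((\f.(\g.(\h.(f (g h))))) r)) (\f.(\g.(\h.((f h) (g h))))))
Step 2: ((q ((\f.(\g.(\h.(f (g h))))) r)) (\f.(\g.(\h.((f h) (g h))))))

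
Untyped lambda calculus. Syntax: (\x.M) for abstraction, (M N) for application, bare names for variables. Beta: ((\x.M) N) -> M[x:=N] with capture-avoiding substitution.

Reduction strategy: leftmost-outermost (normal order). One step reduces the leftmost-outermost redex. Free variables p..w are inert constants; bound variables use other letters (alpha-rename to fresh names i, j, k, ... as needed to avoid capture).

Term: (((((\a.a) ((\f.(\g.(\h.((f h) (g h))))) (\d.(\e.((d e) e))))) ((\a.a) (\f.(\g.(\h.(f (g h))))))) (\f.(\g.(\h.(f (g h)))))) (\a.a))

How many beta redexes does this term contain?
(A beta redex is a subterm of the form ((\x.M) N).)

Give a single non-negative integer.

Answer: 3

Derivation:
Term: (((((\a.a) ((\f.(\g.(\h.((f h) (g h))))) (\d.(\e.((d e) e))))) ((\a.a) (\f.(\g.(\h.(f (g h))))))) (\f.(\g.(\h.(f (g h)))))) (\a.a))
  Redex: ((\a.a) ((\f.(\g.(\h.((f h) (g h))))) (\d.(\e.((d e) e)))))
  Redex: ((\f.(\g.(\h.((f h) (g h))))) (\d.(\e.((d e) e))))
  Redex: ((\a.a) (\f.(\g.(\h.(f (g h))))))
Total redexes: 3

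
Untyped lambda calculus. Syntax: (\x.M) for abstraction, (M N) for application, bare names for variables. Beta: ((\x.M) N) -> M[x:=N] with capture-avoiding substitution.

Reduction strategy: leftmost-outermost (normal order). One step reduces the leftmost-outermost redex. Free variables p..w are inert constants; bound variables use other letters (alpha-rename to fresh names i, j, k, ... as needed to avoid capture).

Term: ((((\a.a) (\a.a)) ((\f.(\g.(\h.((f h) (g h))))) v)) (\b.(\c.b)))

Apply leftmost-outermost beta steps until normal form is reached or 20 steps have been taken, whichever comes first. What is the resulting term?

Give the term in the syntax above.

Step 0: ((((\a.a) (\a.a)) ((\f.(\g.(\h.((f h) (g h))))) v)) (\b.(\c.b)))
Step 1: (((\a.a) ((\f.(\g.(\h.((f h) (g h))))) v)) (\b.(\c.b)))
Step 2: (((\f.(\g.(\h.((f h) (g h))))) v) (\b.(\c.b)))
Step 3: ((\g.(\h.((v h) (g h)))) (\b.(\c.b)))
Step 4: (\h.((v h) ((\b.(\c.b)) h)))
Step 5: (\h.((v h) (\c.h)))

Answer: (\h.((v h) (\c.h)))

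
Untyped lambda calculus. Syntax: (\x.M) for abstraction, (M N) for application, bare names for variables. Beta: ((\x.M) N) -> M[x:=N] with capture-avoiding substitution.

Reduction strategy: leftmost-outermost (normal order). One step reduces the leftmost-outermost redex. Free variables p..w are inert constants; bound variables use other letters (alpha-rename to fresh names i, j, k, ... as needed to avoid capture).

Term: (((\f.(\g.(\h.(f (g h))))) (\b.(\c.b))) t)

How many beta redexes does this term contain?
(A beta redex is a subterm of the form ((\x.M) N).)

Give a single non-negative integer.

Term: (((\f.(\g.(\h.(f (g h))))) (\b.(\c.b))) t)
  Redex: ((\f.(\g.(\h.(f (g h))))) (\b.(\c.b)))
Total redexes: 1

Answer: 1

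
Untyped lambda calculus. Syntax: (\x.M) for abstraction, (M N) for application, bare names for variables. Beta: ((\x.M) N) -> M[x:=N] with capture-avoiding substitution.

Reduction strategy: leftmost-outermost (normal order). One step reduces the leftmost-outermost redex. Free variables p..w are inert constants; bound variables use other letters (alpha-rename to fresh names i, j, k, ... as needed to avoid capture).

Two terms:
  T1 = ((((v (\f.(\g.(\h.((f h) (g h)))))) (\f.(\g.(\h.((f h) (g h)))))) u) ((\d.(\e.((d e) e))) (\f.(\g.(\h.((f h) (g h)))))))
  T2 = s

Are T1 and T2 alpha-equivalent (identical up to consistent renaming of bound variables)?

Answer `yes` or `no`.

Term 1: ((((v (\f.(\g.(\h.((f h) (g h)))))) (\f.(\g.(\h.((f h) (g h)))))) u) ((\d.(\e.((d e) e))) (\f.(\g.(\h.((f h) (g h)))))))
Term 2: s
Alpha-equivalence: compare structure up to binder renaming.
Result: False

Answer: no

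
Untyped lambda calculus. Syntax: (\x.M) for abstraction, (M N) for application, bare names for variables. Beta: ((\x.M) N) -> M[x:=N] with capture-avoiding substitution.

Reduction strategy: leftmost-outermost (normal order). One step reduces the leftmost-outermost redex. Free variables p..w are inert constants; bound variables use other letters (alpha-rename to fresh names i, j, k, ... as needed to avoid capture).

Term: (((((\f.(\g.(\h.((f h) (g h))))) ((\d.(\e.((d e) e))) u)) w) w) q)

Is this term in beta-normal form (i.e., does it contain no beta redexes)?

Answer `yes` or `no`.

Term: (((((\f.(\g.(\h.((f h) (g h))))) ((\d.(\e.((d e) e))) u)) w) w) q)
Found 2 beta redex(es).

Answer: no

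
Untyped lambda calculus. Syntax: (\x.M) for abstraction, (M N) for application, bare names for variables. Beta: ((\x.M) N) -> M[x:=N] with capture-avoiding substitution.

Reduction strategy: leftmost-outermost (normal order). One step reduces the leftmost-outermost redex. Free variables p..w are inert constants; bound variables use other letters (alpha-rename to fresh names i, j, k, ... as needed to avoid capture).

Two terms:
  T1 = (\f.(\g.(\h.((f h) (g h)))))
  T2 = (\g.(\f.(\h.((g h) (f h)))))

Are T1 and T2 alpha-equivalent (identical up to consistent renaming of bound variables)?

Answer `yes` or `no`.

Answer: yes

Derivation:
Term 1: (\f.(\g.(\h.((f h) (g h)))))
Term 2: (\g.(\f.(\h.((g h) (f h)))))
Alpha-equivalence: compare structure up to binder renaming.
Result: True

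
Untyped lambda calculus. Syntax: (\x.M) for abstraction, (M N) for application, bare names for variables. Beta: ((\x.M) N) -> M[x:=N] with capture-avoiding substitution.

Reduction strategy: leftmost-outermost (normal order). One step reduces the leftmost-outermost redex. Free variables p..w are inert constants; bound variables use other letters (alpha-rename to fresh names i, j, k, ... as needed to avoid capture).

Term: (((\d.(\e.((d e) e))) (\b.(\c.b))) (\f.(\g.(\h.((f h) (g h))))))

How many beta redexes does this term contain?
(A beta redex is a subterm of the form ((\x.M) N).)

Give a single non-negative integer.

Answer: 1

Derivation:
Term: (((\d.(\e.((d e) e))) (\b.(\c.b))) (\f.(\g.(\h.((f h) (g h))))))
  Redex: ((\d.(\e.((d e) e))) (\b.(\c.b)))
Total redexes: 1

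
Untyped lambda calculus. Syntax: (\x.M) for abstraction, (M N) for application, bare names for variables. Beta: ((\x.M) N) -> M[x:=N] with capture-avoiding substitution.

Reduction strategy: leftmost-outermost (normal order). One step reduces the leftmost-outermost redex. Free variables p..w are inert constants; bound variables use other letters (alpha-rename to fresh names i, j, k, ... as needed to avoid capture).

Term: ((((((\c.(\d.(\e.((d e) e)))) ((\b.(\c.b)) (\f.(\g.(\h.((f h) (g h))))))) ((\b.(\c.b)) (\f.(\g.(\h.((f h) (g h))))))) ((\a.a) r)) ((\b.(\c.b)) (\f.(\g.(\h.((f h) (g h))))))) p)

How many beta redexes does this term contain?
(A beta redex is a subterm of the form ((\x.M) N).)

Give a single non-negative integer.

Term: ((((((\c.(\d.(\e.((d e) e)))) ((\b.(\c.b)) (\f.(\g.(\h.((f h) (g h))))))) ((\b.(\c.b)) (\f.(\g.(\h.((f h) (g h))))))) ((\a.a) r)) ((\b.(\c.b)) (\f.(\g.(\h.((f h) (g h))))))) p)
  Redex: ((\c.(\d.(\e.((d e) e)))) ((\b.(\c.b)) (\f.(\g.(\h.((f h) (g h)))))))
  Redex: ((\b.(\c.b)) (\f.(\g.(\h.((f h) (g h))))))
  Redex: ((\b.(\c.b)) (\f.(\g.(\h.((f h) (g h))))))
  Redex: ((\a.a) r)
  Redex: ((\b.(\c.b)) (\f.(\g.(\h.((f h) (g h))))))
Total redexes: 5

Answer: 5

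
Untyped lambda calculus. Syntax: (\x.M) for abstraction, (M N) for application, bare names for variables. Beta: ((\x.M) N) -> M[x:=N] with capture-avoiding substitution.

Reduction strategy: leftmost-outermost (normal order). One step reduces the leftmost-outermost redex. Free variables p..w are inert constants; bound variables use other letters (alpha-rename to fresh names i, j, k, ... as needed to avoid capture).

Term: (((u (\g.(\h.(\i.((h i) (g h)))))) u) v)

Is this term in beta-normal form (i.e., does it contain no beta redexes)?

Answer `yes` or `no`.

Answer: yes

Derivation:
Term: (((u (\g.(\h.(\i.((h i) (g h)))))) u) v)
No beta redexes found.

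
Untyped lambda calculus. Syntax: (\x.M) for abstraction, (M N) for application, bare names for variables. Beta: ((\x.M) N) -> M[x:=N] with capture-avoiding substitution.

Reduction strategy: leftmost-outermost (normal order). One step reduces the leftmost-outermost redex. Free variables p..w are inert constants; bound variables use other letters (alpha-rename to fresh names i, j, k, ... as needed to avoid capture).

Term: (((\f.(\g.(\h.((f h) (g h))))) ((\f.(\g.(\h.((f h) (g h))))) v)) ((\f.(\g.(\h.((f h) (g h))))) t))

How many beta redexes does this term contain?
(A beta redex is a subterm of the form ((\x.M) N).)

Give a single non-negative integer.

Answer: 3

Derivation:
Term: (((\f.(\g.(\h.((f h) (g h))))) ((\f.(\g.(\h.((f h) (g h))))) v)) ((\f.(\g.(\h.((f h) (g h))))) t))
  Redex: ((\f.(\g.(\h.((f h) (g h))))) ((\f.(\g.(\h.((f h) (g h))))) v))
  Redex: ((\f.(\g.(\h.((f h) (g h))))) v)
  Redex: ((\f.(\g.(\h.((f h) (g h))))) t)
Total redexes: 3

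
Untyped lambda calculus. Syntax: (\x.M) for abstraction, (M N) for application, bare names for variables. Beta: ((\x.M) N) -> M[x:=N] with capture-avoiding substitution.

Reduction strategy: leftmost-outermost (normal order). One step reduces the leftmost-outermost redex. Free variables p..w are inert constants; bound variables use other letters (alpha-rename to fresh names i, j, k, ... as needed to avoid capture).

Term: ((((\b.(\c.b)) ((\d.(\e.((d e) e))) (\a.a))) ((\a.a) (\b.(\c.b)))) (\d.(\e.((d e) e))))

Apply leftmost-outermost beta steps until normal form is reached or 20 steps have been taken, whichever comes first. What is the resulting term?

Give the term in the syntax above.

Answer: (\e.((e e) e))

Derivation:
Step 0: ((((\b.(\c.b)) ((\d.(\e.((d e) e))) (\a.a))) ((\a.a) (\b.(\c.b)))) (\d.(\e.((d e) e))))
Step 1: (((\c.((\d.(\e.((d e) e))) (\a.a))) ((\a.a) (\b.(\c.b)))) (\d.(\e.((d e) e))))
Step 2: (((\d.(\e.((d e) e))) (\a.a)) (\d.(\e.((d e) e))))
Step 3: ((\e.(((\a.a) e) e)) (\d.(\e.((d e) e))))
Step 4: (((\a.a) (\d.(\e.((d e) e)))) (\d.(\e.((d e) e))))
Step 5: ((\d.(\e.((d e) e))) (\d.(\e.((d e) e))))
Step 6: (\e.(((\d.(\e.((d e) e))) e) e))
Step 7: (\e.((\i.((e i) i)) e))
Step 8: (\e.((e e) e))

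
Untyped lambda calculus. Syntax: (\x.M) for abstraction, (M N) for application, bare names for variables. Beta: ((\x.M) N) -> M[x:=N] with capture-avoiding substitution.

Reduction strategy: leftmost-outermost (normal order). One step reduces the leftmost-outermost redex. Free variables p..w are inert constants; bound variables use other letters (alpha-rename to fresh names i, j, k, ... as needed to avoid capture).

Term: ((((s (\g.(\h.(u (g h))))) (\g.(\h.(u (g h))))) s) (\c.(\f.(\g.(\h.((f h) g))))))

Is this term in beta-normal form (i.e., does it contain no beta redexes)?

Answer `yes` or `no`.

Term: ((((s (\g.(\h.(u (g h))))) (\g.(\h.(u (g h))))) s) (\c.(\f.(\g.(\h.((f h) g))))))
No beta redexes found.

Answer: yes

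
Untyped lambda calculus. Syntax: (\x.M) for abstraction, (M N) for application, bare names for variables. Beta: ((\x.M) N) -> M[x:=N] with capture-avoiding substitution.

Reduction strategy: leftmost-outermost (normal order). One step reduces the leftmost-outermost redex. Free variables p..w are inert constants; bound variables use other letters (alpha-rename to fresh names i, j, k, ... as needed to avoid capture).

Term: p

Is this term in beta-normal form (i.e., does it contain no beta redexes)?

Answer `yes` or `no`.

Answer: yes

Derivation:
Term: p
No beta redexes found.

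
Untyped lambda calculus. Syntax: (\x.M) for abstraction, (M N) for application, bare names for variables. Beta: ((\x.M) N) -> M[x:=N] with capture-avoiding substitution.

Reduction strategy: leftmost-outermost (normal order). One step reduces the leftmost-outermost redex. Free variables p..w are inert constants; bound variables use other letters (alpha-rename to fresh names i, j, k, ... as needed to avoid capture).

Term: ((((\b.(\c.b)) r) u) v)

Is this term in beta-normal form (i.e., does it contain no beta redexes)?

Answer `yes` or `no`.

Answer: no

Derivation:
Term: ((((\b.(\c.b)) r) u) v)
Found 1 beta redex(es).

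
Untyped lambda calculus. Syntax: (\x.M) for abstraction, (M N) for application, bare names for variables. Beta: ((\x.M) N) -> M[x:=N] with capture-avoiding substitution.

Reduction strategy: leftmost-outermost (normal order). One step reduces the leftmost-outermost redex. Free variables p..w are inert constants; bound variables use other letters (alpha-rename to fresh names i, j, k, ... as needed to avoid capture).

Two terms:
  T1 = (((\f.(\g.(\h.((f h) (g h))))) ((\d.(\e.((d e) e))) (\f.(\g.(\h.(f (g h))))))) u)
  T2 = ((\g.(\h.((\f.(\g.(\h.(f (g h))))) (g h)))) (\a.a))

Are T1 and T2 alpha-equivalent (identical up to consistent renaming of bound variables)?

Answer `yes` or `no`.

Term 1: (((\f.(\g.(\h.((f h) (g h))))) ((\d.(\e.((d e) e))) (\f.(\g.(\h.(f (g h))))))) u)
Term 2: ((\g.(\h.((\f.(\g.(\h.(f (g h))))) (g h)))) (\a.a))
Alpha-equivalence: compare structure up to binder renaming.
Result: False

Answer: no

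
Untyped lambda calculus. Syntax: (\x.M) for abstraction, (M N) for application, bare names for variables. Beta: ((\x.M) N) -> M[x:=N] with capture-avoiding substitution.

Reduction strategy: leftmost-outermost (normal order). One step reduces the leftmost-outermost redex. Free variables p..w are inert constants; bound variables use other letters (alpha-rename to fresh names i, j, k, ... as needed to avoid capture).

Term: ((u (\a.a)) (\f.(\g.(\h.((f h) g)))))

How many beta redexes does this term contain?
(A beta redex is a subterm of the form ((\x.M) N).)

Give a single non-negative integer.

Term: ((u (\a.a)) (\f.(\g.(\h.((f h) g)))))
  (no redexes)
Total redexes: 0

Answer: 0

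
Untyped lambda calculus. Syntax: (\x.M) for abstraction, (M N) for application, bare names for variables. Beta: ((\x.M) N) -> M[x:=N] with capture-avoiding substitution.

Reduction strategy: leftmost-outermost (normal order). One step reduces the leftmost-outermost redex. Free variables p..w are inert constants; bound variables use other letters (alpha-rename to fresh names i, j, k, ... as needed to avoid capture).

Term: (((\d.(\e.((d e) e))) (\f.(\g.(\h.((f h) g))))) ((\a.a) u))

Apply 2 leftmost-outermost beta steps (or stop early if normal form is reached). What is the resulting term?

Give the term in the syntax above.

Step 0: (((\d.(\e.((d e) e))) (\f.(\g.(\h.((f h) g))))) ((\a.a) u))
Step 1: ((\e.(((\f.(\g.(\h.((f h) g)))) e) e)) ((\a.a) u))
Step 2: (((\f.(\g.(\h.((f h) g)))) ((\a.a) u)) ((\a.a) u))

Answer: (((\f.(\g.(\h.((f h) g)))) ((\a.a) u)) ((\a.a) u))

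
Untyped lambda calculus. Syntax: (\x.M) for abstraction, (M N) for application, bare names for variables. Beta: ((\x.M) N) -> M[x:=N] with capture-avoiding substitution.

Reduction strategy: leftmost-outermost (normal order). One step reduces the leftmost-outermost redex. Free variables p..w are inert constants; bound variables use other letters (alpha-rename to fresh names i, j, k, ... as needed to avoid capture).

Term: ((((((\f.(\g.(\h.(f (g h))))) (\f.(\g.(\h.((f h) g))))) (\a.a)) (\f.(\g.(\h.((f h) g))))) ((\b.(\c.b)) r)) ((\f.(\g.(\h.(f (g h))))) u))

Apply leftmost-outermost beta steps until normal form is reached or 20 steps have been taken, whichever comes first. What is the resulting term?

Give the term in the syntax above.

Answer: (\h.(u (h (\c.r))))

Derivation:
Step 0: ((((((\f.(\g.(\h.(f (g h))))) (\f.(\g.(\h.((f h) g))))) (\a.a)) (\f.(\g.(\h.((f h) g))))) ((\b.(\c.b)) r)) ((\f.(\g.(\h.(f (g h))))) u))
Step 1: (((((\g.(\h.((\f.(\g.(\h.((f h) g)))) (g h)))) (\a.a)) (\f.(\g.(\h.((f h) g))))) ((\b.(\c.b)) r)) ((\f.(\g.(\h.(f (g h))))) u))
Step 2: ((((\h.((\f.(\g.(\h.((f h) g)))) ((\a.a) h))) (\f.(\g.(\h.((f h) g))))) ((\b.(\c.b)) r)) ((\f.(\g.(\h.(f (g h))))) u))
Step 3: ((((\f.(\g.(\h.((f h) g)))) ((\a.a) (\f.(\g.(\h.((f h) g)))))) ((\b.(\c.b)) r)) ((\f.(\g.(\h.(f (g h))))) u))
Step 4: (((\g.(\h.((((\a.a) (\f.(\g.(\h.((f h) g))))) h) g))) ((\b.(\c.b)) r)) ((\f.(\g.(\h.(f (g h))))) u))
Step 5: ((\h.((((\a.a) (\f.(\g.(\h.((f h) g))))) h) ((\b.(\c.b)) r))) ((\f.(\g.(\h.(f (g h))))) u))
Step 6: ((((\a.a) (\f.(\g.(\h.((f h) g))))) ((\f.(\g.(\h.(f (g h))))) u)) ((\b.(\c.b)) r))
Step 7: (((\f.(\g.(\h.((f h) g)))) ((\f.(\g.(\h.(f (g h))))) u)) ((\b.(\c.b)) r))
Step 8: ((\g.(\h.((((\f.(\g.(\h.(f (g h))))) u) h) g))) ((\b.(\c.b)) r))
Step 9: (\h.((((\f.(\g.(\h.(f (g h))))) u) h) ((\b.(\c.b)) r)))
Step 10: (\h.(((\g.(\h.(u (g h)))) h) ((\b.(\c.b)) r)))
Step 11: (\h.((\i.(u (h i))) ((\b.(\c.b)) r)))
Step 12: (\h.(u (h ((\b.(\c.b)) r))))
Step 13: (\h.(u (h (\c.r))))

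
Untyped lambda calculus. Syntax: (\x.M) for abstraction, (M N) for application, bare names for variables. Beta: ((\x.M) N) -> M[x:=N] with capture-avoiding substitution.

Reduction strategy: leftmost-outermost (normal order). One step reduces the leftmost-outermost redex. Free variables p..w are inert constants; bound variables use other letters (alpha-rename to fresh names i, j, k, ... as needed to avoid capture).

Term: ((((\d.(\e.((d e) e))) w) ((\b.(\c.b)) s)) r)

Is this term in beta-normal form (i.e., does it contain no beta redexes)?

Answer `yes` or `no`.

Answer: no

Derivation:
Term: ((((\d.(\e.((d e) e))) w) ((\b.(\c.b)) s)) r)
Found 2 beta redex(es).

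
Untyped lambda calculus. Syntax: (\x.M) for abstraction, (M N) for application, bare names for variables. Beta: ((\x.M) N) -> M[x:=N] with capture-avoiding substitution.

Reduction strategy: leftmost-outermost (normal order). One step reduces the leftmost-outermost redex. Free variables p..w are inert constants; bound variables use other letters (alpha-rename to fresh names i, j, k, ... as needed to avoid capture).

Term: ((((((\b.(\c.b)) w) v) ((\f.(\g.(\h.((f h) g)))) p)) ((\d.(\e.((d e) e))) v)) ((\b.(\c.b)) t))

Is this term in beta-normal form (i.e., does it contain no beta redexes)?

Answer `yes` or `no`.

Term: ((((((\b.(\c.b)) w) v) ((\f.(\g.(\h.((f h) g)))) p)) ((\d.(\e.((d e) e))) v)) ((\b.(\c.b)) t))
Found 4 beta redex(es).

Answer: no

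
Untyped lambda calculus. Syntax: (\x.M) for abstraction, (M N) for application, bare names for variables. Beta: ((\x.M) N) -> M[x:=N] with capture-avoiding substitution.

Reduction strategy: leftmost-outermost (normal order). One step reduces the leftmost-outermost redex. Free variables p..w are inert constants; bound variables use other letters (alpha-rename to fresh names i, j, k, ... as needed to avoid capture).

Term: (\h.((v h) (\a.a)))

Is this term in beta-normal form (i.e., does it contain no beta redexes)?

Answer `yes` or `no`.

Term: (\h.((v h) (\a.a)))
No beta redexes found.

Answer: yes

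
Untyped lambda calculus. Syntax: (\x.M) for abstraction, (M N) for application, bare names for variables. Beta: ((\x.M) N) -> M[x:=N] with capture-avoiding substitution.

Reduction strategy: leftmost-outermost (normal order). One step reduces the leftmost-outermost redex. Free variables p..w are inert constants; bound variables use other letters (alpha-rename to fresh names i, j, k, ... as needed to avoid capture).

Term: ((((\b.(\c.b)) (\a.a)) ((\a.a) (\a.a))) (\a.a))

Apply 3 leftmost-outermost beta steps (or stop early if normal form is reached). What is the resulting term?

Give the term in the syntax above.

Answer: (\a.a)

Derivation:
Step 0: ((((\b.(\c.b)) (\a.a)) ((\a.a) (\a.a))) (\a.a))
Step 1: (((\c.(\a.a)) ((\a.a) (\a.a))) (\a.a))
Step 2: ((\a.a) (\a.a))
Step 3: (\a.a)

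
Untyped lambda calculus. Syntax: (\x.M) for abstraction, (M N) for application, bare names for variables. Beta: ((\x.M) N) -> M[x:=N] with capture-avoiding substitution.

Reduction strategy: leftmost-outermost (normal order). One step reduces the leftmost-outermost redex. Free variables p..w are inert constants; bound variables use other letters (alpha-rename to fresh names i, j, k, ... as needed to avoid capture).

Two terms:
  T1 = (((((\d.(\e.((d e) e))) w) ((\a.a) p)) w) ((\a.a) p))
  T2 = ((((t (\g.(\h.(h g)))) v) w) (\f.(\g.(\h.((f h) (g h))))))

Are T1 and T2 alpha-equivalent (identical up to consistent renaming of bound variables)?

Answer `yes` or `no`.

Answer: no

Derivation:
Term 1: (((((\d.(\e.((d e) e))) w) ((\a.a) p)) w) ((\a.a) p))
Term 2: ((((t (\g.(\h.(h g)))) v) w) (\f.(\g.(\h.((f h) (g h))))))
Alpha-equivalence: compare structure up to binder renaming.
Result: False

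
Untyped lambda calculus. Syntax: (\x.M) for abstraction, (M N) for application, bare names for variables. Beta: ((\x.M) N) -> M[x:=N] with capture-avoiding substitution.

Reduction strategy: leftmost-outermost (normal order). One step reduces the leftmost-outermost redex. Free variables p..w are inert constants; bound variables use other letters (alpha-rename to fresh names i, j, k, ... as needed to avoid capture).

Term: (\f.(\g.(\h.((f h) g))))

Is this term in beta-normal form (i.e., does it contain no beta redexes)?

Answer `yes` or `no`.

Term: (\f.(\g.(\h.((f h) g))))
No beta redexes found.

Answer: yes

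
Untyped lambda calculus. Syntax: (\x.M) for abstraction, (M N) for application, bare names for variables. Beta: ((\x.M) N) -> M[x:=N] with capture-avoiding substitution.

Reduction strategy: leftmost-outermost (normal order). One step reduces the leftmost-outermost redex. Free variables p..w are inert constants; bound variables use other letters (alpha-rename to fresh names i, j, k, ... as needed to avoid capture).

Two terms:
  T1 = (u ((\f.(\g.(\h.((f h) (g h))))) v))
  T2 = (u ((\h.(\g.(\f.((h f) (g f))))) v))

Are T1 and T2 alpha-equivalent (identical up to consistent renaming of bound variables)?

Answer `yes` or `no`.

Term 1: (u ((\f.(\g.(\h.((f h) (g h))))) v))
Term 2: (u ((\h.(\g.(\f.((h f) (g f))))) v))
Alpha-equivalence: compare structure up to binder renaming.
Result: True

Answer: yes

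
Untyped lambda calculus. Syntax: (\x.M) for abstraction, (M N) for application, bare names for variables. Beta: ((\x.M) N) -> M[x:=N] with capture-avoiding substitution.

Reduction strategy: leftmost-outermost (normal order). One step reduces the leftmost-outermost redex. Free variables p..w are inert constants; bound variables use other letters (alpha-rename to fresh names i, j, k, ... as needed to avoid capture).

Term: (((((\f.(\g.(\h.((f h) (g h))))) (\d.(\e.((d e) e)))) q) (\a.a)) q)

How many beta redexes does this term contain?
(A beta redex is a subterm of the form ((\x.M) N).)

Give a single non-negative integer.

Term: (((((\f.(\g.(\h.((f h) (g h))))) (\d.(\e.((d e) e)))) q) (\a.a)) q)
  Redex: ((\f.(\g.(\h.((f h) (g h))))) (\d.(\e.((d e) e))))
Total redexes: 1

Answer: 1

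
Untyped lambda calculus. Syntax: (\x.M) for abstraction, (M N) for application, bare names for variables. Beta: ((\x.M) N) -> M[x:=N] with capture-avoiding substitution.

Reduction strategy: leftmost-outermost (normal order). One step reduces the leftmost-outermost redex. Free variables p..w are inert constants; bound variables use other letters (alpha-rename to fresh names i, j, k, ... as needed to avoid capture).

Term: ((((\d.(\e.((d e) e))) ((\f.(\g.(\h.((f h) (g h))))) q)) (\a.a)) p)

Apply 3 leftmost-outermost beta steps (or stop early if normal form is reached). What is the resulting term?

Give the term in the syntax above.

Answer: ((((\g.(\h.((q h) (g h)))) (\a.a)) (\a.a)) p)

Derivation:
Step 0: ((((\d.(\e.((d e) e))) ((\f.(\g.(\h.((f h) (g h))))) q)) (\a.a)) p)
Step 1: (((\e.((((\f.(\g.(\h.((f h) (g h))))) q) e) e)) (\a.a)) p)
Step 2: (((((\f.(\g.(\h.((f h) (g h))))) q) (\a.a)) (\a.a)) p)
Step 3: ((((\g.(\h.((q h) (g h)))) (\a.a)) (\a.a)) p)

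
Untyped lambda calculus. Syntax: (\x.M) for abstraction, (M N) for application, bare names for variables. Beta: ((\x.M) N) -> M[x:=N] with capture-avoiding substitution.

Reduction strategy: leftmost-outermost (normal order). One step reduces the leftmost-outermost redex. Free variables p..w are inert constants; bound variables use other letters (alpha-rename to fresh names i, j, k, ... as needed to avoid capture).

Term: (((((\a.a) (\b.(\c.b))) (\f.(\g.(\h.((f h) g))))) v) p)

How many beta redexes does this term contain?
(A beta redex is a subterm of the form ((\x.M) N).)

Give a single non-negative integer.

Answer: 1

Derivation:
Term: (((((\a.a) (\b.(\c.b))) (\f.(\g.(\h.((f h) g))))) v) p)
  Redex: ((\a.a) (\b.(\c.b)))
Total redexes: 1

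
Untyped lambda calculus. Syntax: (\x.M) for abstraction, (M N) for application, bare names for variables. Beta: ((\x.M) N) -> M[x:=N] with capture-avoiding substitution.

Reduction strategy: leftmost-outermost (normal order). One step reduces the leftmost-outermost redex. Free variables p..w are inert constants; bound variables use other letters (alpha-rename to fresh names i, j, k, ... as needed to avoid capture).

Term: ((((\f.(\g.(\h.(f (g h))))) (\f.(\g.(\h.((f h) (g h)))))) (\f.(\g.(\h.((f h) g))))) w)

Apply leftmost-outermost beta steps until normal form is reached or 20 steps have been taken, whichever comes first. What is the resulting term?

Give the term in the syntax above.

Step 0: ((((\f.(\g.(\h.(f (g h))))) (\f.(\g.(\h.((f h) (g h)))))) (\f.(\g.(\h.((f h) g))))) w)
Step 1: (((\g.(\h.((\f.(\g.(\h.((f h) (g h))))) (g h)))) (\f.(\g.(\h.((f h) g))))) w)
Step 2: ((\h.((\f.(\g.(\h.((f h) (g h))))) ((\f.(\g.(\h.((f h) g)))) h))) w)
Step 3: ((\f.(\g.(\h.((f h) (g h))))) ((\f.(\g.(\h.((f h) g)))) w))
Step 4: (\g.(\h.((((\f.(\g.(\h.((f h) g)))) w) h) (g h))))
Step 5: (\g.(\h.(((\g.(\h.((w h) g))) h) (g h))))
Step 6: (\g.(\h.((\i.((w i) h)) (g h))))
Step 7: (\g.(\h.((w (g h)) h)))

Answer: (\g.(\h.((w (g h)) h)))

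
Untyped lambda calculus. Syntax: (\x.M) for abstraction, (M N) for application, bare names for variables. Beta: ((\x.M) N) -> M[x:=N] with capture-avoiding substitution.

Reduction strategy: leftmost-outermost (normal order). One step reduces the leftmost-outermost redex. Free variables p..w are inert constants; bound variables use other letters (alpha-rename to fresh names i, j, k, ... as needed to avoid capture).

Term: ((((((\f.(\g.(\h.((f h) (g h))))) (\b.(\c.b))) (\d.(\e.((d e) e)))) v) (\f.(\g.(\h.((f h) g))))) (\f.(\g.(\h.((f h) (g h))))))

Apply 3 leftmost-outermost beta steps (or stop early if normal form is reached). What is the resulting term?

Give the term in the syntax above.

Step 0: ((((((\f.(\g.(\h.((f h) (g h))))) (\b.(\c.b))) (\d.(\e.((d e) e)))) v) (\f.(\g.(\h.((f h) g))))) (\f.(\g.(\h.((f h) (g h))))))
Step 1: (((((\g.(\h.(((\b.(\c.b)) h) (g h)))) (\d.(\e.((d e) e)))) v) (\f.(\g.(\h.((f h) g))))) (\f.(\g.(\h.((f h) (g h))))))
Step 2: ((((\h.(((\b.(\c.b)) h) ((\d.(\e.((d e) e))) h))) v) (\f.(\g.(\h.((f h) g))))) (\f.(\g.(\h.((f h) (g h))))))
Step 3: (((((\b.(\c.b)) v) ((\d.(\e.((d e) e))) v)) (\f.(\g.(\h.((f h) g))))) (\f.(\g.(\h.((f h) (g h))))))

Answer: (((((\b.(\c.b)) v) ((\d.(\e.((d e) e))) v)) (\f.(\g.(\h.((f h) g))))) (\f.(\g.(\h.((f h) (g h))))))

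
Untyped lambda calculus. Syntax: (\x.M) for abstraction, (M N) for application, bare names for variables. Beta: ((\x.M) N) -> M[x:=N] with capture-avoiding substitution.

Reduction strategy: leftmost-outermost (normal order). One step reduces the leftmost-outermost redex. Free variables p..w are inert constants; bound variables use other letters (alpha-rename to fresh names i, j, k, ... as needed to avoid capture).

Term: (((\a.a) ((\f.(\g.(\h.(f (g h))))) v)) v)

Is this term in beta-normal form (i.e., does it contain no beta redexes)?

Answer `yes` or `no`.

Answer: no

Derivation:
Term: (((\a.a) ((\f.(\g.(\h.(f (g h))))) v)) v)
Found 2 beta redex(es).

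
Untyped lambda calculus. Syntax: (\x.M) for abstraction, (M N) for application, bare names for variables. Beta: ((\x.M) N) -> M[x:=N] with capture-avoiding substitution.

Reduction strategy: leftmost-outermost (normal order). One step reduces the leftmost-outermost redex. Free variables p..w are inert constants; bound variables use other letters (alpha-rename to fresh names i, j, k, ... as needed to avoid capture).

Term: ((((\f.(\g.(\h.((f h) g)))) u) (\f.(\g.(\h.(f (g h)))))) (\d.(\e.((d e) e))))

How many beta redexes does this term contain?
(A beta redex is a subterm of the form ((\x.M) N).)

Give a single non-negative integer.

Term: ((((\f.(\g.(\h.((f h) g)))) u) (\f.(\g.(\h.(f (g h)))))) (\d.(\e.((d e) e))))
  Redex: ((\f.(\g.(\h.((f h) g)))) u)
Total redexes: 1

Answer: 1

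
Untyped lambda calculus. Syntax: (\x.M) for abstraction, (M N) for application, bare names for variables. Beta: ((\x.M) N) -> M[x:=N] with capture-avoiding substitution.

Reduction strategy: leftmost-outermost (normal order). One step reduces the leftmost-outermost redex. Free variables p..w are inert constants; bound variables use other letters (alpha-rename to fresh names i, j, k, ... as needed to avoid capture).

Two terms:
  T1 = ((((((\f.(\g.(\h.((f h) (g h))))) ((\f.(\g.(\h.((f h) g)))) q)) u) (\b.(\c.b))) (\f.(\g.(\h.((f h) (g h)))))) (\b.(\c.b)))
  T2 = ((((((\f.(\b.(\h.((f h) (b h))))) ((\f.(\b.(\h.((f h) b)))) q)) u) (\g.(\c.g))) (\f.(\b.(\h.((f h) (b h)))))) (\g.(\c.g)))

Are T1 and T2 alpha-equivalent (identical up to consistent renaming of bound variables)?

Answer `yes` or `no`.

Term 1: ((((((\f.(\g.(\h.((f h) (g h))))) ((\f.(\g.(\h.((f h) g)))) q)) u) (\b.(\c.b))) (\f.(\g.(\h.((f h) (g h)))))) (\b.(\c.b)))
Term 2: ((((((\f.(\b.(\h.((f h) (b h))))) ((\f.(\b.(\h.((f h) b)))) q)) u) (\g.(\c.g))) (\f.(\b.(\h.((f h) (b h)))))) (\g.(\c.g)))
Alpha-equivalence: compare structure up to binder renaming.
Result: True

Answer: yes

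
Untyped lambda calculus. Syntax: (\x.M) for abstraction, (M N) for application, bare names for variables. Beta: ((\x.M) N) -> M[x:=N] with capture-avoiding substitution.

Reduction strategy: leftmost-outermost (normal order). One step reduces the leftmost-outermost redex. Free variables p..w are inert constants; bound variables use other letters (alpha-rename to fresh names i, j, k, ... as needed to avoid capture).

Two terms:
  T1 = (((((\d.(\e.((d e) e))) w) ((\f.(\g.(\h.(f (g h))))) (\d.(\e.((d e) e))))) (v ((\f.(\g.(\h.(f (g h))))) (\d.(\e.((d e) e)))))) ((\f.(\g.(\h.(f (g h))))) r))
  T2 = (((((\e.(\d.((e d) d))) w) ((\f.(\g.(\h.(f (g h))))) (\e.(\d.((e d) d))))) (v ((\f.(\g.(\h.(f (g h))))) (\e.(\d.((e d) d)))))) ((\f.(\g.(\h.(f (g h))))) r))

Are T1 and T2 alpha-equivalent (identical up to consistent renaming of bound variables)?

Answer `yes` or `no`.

Answer: yes

Derivation:
Term 1: (((((\d.(\e.((d e) e))) w) ((\f.(\g.(\h.(f (g h))))) (\d.(\e.((d e) e))))) (v ((\f.(\g.(\h.(f (g h))))) (\d.(\e.((d e) e)))))) ((\f.(\g.(\h.(f (g h))))) r))
Term 2: (((((\e.(\d.((e d) d))) w) ((\f.(\g.(\h.(f (g h))))) (\e.(\d.((e d) d))))) (v ((\f.(\g.(\h.(f (g h))))) (\e.(\d.((e d) d)))))) ((\f.(\g.(\h.(f (g h))))) r))
Alpha-equivalence: compare structure up to binder renaming.
Result: True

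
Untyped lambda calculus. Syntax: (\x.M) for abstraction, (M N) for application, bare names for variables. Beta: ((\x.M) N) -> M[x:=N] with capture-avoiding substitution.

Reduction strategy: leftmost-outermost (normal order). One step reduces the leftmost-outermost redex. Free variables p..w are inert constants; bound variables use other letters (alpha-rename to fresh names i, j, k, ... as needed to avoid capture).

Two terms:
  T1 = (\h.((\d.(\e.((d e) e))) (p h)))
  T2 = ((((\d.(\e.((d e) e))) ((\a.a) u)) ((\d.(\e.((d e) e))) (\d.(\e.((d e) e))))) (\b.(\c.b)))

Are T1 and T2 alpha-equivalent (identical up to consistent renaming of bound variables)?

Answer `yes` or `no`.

Term 1: (\h.((\d.(\e.((d e) e))) (p h)))
Term 2: ((((\d.(\e.((d e) e))) ((\a.a) u)) ((\d.(\e.((d e) e))) (\d.(\e.((d e) e))))) (\b.(\c.b)))
Alpha-equivalence: compare structure up to binder renaming.
Result: False

Answer: no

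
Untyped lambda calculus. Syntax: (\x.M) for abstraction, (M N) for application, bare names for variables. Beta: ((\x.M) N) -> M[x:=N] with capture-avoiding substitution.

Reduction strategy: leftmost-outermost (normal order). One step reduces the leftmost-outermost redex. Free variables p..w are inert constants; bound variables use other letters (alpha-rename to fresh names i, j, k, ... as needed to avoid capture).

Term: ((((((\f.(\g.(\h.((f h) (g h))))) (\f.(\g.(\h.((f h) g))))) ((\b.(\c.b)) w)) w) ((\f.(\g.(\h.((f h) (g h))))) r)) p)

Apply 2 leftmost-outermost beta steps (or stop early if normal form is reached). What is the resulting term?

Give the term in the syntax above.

Answer: ((((\h.(((\f.(\g.(\h.((f h) g)))) h) (((\b.(\c.b)) w) h))) w) ((\f.(\g.(\h.((f h) (g h))))) r)) p)

Derivation:
Step 0: ((((((\f.(\g.(\h.((f h) (g h))))) (\f.(\g.(\h.((f h) g))))) ((\b.(\c.b)) w)) w) ((\f.(\g.(\h.((f h) (g h))))) r)) p)
Step 1: (((((\g.(\h.(((\f.(\g.(\h.((f h) g)))) h) (g h)))) ((\b.(\c.b)) w)) w) ((\f.(\g.(\h.((f h) (g h))))) r)) p)
Step 2: ((((\h.(((\f.(\g.(\h.((f h) g)))) h) (((\b.(\c.b)) w) h))) w) ((\f.(\g.(\h.((f h) (g h))))) r)) p)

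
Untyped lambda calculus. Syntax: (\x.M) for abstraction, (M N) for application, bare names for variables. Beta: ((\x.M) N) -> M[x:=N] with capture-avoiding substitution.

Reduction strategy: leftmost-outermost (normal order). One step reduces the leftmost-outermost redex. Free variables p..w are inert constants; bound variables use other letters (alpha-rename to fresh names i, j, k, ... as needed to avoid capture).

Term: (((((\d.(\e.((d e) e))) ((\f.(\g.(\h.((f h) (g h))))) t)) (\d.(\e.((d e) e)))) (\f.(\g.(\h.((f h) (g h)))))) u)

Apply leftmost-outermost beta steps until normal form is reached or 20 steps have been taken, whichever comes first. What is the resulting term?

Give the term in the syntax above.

Step 0: (((((\d.(\e.((d e) e))) ((\f.(\g.(\h.((f h) (g h))))) t)) (\d.(\e.((d e) e)))) (\f.(\g.(\h.((f h) (g h)))))) u)
Step 1: ((((\e.((((\f.(\g.(\h.((f h) (g h))))) t) e) e)) (\d.(\e.((d e) e)))) (\f.(\g.(\h.((f h) (g h)))))) u)
Step 2: ((((((\f.(\g.(\h.((f h) (g h))))) t) (\d.(\e.((d e) e)))) (\d.(\e.((d e) e)))) (\f.(\g.(\h.((f h) (g h)))))) u)
Step 3: (((((\g.(\h.((t h) (g h)))) (\d.(\e.((d e) e)))) (\d.(\e.((d e) e)))) (\f.(\g.(\h.((f h) (g h)))))) u)
Step 4: ((((\h.((t h) ((\d.(\e.((d e) e))) h))) (\d.(\e.((d e) e)))) (\f.(\g.(\h.((f h) (g h)))))) u)
Step 5: ((((t (\d.(\e.((d e) e)))) ((\d.(\e.((d e) e))) (\d.(\e.((d e) e))))) (\f.(\g.(\h.((f h) (g h)))))) u)
Step 6: ((((t (\d.(\e.((d e) e)))) (\e.(((\d.(\e.((d e) e))) e) e))) (\f.(\g.(\h.((f h) (g h)))))) u)
Step 7: ((((t (\d.(\e.((d e) e)))) (\e.((\i.((e i) i)) e))) (\f.(\g.(\h.((f h) (g h)))))) u)
Step 8: ((((t (\d.(\e.((d e) e)))) (\e.((e e) e))) (\f.(\g.(\h.((f h) (g h)))))) u)

Answer: ((((t (\d.(\e.((d e) e)))) (\e.((e e) e))) (\f.(\g.(\h.((f h) (g h)))))) u)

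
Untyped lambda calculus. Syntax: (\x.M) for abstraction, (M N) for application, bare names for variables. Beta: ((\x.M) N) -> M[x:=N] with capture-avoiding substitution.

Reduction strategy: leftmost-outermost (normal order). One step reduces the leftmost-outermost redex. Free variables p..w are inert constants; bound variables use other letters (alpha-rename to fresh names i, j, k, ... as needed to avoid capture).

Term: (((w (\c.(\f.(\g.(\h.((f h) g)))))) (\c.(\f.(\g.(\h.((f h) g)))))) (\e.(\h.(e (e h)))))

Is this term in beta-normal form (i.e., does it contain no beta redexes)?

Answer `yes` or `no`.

Term: (((w (\c.(\f.(\g.(\h.((f h) g)))))) (\c.(\f.(\g.(\h.((f h) g)))))) (\e.(\h.(e (e h)))))
No beta redexes found.

Answer: yes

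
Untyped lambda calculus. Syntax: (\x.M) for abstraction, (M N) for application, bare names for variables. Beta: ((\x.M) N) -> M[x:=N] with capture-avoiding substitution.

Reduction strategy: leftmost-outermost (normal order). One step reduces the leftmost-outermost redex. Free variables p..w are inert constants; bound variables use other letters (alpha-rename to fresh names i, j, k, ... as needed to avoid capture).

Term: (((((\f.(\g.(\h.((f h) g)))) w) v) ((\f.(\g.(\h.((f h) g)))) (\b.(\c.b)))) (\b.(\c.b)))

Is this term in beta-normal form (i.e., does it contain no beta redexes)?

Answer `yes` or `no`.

Answer: no

Derivation:
Term: (((((\f.(\g.(\h.((f h) g)))) w) v) ((\f.(\g.(\h.((f h) g)))) (\b.(\c.b)))) (\b.(\c.b)))
Found 2 beta redex(es).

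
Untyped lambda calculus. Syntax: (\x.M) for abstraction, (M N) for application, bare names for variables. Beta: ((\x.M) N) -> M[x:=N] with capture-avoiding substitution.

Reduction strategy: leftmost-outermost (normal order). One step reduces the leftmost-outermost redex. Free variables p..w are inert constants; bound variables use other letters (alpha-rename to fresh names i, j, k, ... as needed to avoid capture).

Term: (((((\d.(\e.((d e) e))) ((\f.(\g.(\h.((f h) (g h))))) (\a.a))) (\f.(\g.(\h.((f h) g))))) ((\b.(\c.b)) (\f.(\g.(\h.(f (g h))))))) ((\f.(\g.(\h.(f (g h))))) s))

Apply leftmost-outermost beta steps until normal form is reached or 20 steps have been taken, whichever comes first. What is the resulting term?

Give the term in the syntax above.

Step 0: (((((\d.(\e.((d e) e))) ((\f.(\g.(\h.((f h) (g h))))) (\a.a))) (\f.(\g.(\h.((f h) g))))) ((\b.(\c.b)) (\f.(\g.(\h.(f (g h))))))) ((\f.(\g.(\h.(f (g h))))) s))
Step 1: ((((\e.((((\f.(\g.(\h.((f h) (g h))))) (\a.a)) e) e)) (\f.(\g.(\h.((f h) g))))) ((\b.(\c.b)) (\f.(\g.(\h.(f (g h))))))) ((\f.(\g.(\h.(f (g h))))) s))
Step 2: ((((((\f.(\g.(\h.((f h) (g h))))) (\a.a)) (\f.(\g.(\h.((f h) g))))) (\f.(\g.(\h.((f h) g))))) ((\b.(\c.b)) (\f.(\g.(\h.(f (g h))))))) ((\f.(\g.(\h.(f (g h))))) s))
Step 3: (((((\g.(\h.(((\a.a) h) (g h)))) (\f.(\g.(\h.((f h) g))))) (\f.(\g.(\h.((f h) g))))) ((\b.(\c.b)) (\f.(\g.(\h.(f (g h))))))) ((\f.(\g.(\h.(f (g h))))) s))
Step 4: ((((\h.(((\a.a) h) ((\f.(\g.(\h.((f h) g)))) h))) (\f.(\g.(\h.((f h) g))))) ((\b.(\c.b)) (\f.(\g.(\h.(f (g h))))))) ((\f.(\g.(\h.(f (g h))))) s))
Step 5: (((((\a.a) (\f.(\g.(\h.((f h) g))))) ((\f.(\g.(\h.((f h) g)))) (\f.(\g.(\h.((f h) g)))))) ((\b.(\c.b)) (\f.(\g.(\h.(f (g h))))))) ((\f.(\g.(\h.(f (g h))))) s))
Step 6: ((((\f.(\g.(\h.((f h) g)))) ((\f.(\g.(\h.((f h) g)))) (\f.(\g.(\h.((f h) g)))))) ((\b.(\c.b)) (\f.(\g.(\h.(f (g h))))))) ((\f.(\g.(\h.(f (g h))))) s))
Step 7: (((\g.(\h.((((\f.(\g.(\h.((f h) g)))) (\f.(\g.(\h.((f h) g))))) h) g))) ((\b.(\c.b)) (\f.(\g.(\h.(f (g h))))))) ((\f.(\g.(\h.(f (g h))))) s))
Step 8: ((\h.((((\f.(\g.(\h.((f h) g)))) (\f.(\g.(\h.((f h) g))))) h) ((\b.(\c.b)) (\f.(\g.(\h.(f (g h)))))))) ((\f.(\g.(\h.(f (g h))))) s))
Step 9: ((((\f.(\g.(\h.((f h) g)))) (\f.(\g.(\h.((f h) g))))) ((\f.(\g.(\h.(f (g h))))) s)) ((\b.(\c.b)) (\f.(\g.(\h.(f (g h)))))))
Step 10: (((\g.(\h.(((\f.(\g.(\h.((f h) g)))) h) g))) ((\f.(\g.(\h.(f (g h))))) s)) ((\b.(\c.b)) (\f.(\g.(\h.(f (g h)))))))
Step 11: ((\h.(((\f.(\g.(\h.((f h) g)))) h) ((\f.(\g.(\h.(f (g h))))) s))) ((\b.(\c.b)) (\f.(\g.(\h.(f (g h)))))))
Step 12: (((\f.(\g.(\h.((f h) g)))) ((\b.(\c.b)) (\f.(\g.(\h.(f (g h))))))) ((\f.(\g.(\h.(f (g h))))) s))
Step 13: ((\g.(\h.((((\b.(\c.b)) (\f.(\g.(\h.(f (g h)))))) h) g))) ((\f.(\g.(\h.(f (g h))))) s))
Step 14: (\h.((((\b.(\c.b)) (\f.(\g.(\h.(f (g h)))))) h) ((\f.(\g.(\h.(f (g h))))) s)))
Step 15: (\h.(((\c.(\f.(\g.(\h.(f (g h)))))) h) ((\f.(\g.(\h.(f (g h))))) s)))
Step 16: (\h.((\f.(\g.(\h.(f (g h))))) ((\f.(\g.(\h.(f (g h))))) s)))
Step 17: (\h.(\g.(\h.(((\f.(\g.(\h.(f (g h))))) s) (g h)))))
Step 18: (\h.(\g.(\h.((\g.(\h.(s (g h)))) (g h)))))
Step 19: (\h.(\g.(\h.(\i.(s ((g h) i))))))

Answer: (\h.(\g.(\h.(\i.(s ((g h) i))))))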